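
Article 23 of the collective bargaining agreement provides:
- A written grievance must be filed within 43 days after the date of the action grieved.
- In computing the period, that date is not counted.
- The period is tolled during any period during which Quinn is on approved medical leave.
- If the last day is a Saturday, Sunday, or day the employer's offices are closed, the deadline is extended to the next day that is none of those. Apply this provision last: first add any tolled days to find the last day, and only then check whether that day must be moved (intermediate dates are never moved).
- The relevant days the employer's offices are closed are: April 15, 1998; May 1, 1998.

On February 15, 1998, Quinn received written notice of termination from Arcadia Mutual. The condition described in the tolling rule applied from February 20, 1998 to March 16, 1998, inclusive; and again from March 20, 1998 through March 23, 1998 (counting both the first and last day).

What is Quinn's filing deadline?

43 days after February 15, 1998 is March 30, 1998.
From February 20, 1998 through March 16, 1998 inclusive is 25 days; tolling adds 25 days: March 30, 1998 + 25 days = April 24, 1998.
From March 20, 1998 through March 23, 1998 inclusive is 4 days; tolling adds 4 days: April 24, 1998 + 4 days = April 28, 1998.
April 28, 1998 is a Tuesday and not a day the employer's offices are closed, so no extension applies.

April 28, 1998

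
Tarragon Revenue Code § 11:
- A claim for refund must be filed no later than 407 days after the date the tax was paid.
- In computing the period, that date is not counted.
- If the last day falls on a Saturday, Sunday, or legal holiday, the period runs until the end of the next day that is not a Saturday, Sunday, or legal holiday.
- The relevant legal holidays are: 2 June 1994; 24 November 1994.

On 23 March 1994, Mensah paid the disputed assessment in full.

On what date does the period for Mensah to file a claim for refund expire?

407 days after 23 March 1994 is May 4, 1995.
May 4, 1995 is a Thursday and not a legal holiday, so no extension applies.

May 4, 1995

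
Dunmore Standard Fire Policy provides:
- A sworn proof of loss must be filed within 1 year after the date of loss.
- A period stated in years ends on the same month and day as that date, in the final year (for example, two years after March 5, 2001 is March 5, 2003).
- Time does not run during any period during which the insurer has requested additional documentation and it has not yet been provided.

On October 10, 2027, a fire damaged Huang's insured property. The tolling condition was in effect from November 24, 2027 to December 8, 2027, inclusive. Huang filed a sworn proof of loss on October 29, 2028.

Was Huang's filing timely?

No

1 year after October 10, 2027 is October 10, 2028.
From November 24, 2027 through December 8, 2027 inclusive is 15 days; tolling adds 15 days: October 10, 2028 + 15 days = October 25, 2028.
The deadline is October 25, 2028; the filing on October 29, 2028 is after that date.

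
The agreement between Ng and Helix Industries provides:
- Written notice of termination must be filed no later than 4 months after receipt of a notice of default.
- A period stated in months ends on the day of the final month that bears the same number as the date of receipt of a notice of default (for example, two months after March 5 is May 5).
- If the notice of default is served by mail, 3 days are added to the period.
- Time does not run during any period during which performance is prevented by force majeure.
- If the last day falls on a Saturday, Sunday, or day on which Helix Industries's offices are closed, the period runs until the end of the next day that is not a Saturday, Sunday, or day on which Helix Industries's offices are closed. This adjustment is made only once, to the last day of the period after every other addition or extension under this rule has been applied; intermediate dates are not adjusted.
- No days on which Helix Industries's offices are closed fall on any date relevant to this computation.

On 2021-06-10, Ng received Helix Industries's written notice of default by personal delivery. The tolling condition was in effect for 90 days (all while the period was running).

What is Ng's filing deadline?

January 10, 2022

4 months after 2021-06-10 is October 10, 2021.
Service was not by mail, so no mail extension applies.
Tolling adds 90 days: October 10, 2021 + 90 days = January 8, 2022.
January 8, 2022 is Saturday; January 9, 2022 is Sunday. The next qualifying day is January 10, 2022.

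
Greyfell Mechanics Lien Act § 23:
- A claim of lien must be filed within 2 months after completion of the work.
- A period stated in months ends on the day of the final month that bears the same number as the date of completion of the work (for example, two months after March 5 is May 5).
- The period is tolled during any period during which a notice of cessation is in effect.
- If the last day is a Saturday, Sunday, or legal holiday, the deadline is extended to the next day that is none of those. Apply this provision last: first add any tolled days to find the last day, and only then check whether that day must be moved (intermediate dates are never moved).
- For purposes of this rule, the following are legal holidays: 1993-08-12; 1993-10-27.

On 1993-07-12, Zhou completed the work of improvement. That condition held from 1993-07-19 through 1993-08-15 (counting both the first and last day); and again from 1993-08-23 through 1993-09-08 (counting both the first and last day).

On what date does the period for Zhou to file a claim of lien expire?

October 28, 1993

2 months after 1993-07-12 is September 12, 1993.
From July 19, 1993 through August 15, 1993 inclusive is 28 days; tolling adds 28 days: September 12, 1993 + 28 days = October 10, 1993.
From August 23, 1993 through September 8, 1993 inclusive is 17 days; tolling adds 17 days: October 10, 1993 + 17 days = October 27, 1993.
October 27, 1993 is a listed holiday. The next qualifying day is October 28, 1993.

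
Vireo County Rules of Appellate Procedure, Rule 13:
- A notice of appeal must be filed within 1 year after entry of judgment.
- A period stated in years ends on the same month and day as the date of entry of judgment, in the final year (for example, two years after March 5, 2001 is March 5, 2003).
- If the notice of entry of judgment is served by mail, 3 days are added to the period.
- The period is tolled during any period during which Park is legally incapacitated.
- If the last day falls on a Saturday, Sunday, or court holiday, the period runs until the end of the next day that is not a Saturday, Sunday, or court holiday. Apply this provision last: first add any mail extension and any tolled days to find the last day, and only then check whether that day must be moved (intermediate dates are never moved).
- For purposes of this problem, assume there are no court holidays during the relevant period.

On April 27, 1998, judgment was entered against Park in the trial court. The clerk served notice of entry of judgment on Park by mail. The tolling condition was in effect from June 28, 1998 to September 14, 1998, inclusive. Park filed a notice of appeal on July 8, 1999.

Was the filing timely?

Yes

1 year after April 27, 1998 is April 27, 1999.
Service was by mail, adding 3 days: April 27, 1999 + 3 days = April 30, 1999.
From June 28, 1998 through September 14, 1998 inclusive is 79 days; tolling adds 79 days: April 30, 1999 + 79 days = July 18, 1999.
July 18, 1999 is Sunday. The next qualifying day is July 19, 1999.
The deadline is July 19, 1999; the filing on July 8, 1999 is on or before that date.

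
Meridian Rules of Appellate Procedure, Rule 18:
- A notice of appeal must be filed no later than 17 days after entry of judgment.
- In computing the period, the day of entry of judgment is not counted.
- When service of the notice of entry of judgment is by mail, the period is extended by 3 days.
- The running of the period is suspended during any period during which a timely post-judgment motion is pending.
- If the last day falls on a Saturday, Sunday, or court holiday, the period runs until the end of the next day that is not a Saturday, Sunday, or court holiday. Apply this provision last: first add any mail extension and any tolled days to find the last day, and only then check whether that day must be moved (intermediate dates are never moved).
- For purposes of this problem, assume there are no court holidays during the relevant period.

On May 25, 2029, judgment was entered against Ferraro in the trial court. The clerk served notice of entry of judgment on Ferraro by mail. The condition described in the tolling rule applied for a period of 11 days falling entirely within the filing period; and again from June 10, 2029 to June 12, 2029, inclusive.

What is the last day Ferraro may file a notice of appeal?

17 days after May 25, 2029 is June 11, 2029.
Service was by mail, adding 3 days: June 11, 2029 + 3 days = June 14, 2029.
Tolling adds 11 days: June 14, 2029 + 11 days = June 25, 2029.
From June 10, 2029 through June 12, 2029 inclusive is 3 days; tolling adds 3 days: June 25, 2029 + 3 days = June 28, 2029.
June 28, 2029 is a Thursday and not a court holiday, so no extension applies.

June 28, 2029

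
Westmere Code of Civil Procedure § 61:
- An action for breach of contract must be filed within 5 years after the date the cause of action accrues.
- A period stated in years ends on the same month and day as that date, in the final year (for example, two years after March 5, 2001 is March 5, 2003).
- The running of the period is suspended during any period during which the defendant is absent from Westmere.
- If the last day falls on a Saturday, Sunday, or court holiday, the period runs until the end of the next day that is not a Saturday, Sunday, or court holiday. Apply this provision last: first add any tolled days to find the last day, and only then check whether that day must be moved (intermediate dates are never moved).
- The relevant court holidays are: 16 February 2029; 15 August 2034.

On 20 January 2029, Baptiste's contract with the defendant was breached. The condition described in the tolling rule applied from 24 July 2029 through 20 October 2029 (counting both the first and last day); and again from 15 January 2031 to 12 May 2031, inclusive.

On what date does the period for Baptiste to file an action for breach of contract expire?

August 16, 2034

5 years after 20 January 2029 is January 20, 2034.
From July 24, 2029 through October 20, 2029 inclusive is 89 days; tolling adds 89 days: January 20, 2034 + 89 days = April 19, 2034.
From January 15, 2031 through May 12, 2031 inclusive is 118 days; tolling adds 118 days: April 19, 2034 + 118 days = August 15, 2034.
August 15, 2034 is a listed holiday. The next qualifying day is August 16, 2034.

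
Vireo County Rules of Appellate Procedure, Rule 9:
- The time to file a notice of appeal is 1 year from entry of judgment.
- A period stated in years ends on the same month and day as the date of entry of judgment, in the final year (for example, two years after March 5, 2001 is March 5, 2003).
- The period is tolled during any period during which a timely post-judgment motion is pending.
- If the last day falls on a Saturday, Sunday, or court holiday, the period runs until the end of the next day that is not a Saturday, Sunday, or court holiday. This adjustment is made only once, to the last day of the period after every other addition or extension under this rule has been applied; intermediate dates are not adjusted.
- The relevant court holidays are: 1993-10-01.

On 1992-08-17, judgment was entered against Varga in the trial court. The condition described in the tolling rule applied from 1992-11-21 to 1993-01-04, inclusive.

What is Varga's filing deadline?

1 year after 1992-08-17 is August 17, 1993.
From November 21, 1992 through January 4, 1993 inclusive is 45 days; tolling adds 45 days: August 17, 1993 + 45 days = October 1, 1993.
October 1, 1993 is a listed holiday; October 2, 1993 is Saturday; October 3, 1993 is Sunday. The next qualifying day is October 4, 1993.

October 4, 1993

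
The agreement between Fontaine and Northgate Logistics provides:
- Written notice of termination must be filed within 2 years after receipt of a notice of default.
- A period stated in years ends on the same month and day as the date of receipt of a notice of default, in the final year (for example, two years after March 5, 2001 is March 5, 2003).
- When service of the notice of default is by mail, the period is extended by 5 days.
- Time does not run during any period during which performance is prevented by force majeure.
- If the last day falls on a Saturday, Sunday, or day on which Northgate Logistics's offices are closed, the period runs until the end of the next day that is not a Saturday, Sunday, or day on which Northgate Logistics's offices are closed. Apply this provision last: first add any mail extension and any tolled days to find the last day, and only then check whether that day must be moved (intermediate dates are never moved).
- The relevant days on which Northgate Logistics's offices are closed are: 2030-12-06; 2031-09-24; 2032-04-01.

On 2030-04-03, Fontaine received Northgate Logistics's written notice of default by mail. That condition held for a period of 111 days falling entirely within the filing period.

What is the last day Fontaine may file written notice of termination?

2 years after 2030-04-03 is April 3, 2032.
Service was by mail, adding 5 days: April 3, 2032 + 5 days = April 8, 2032.
Tolling adds 111 days: April 8, 2032 + 111 days = July 28, 2032.
July 28, 2032 is a Wednesday and not a day on which Northgate Logistics's offices are closed, so no extension applies.

July 28, 2032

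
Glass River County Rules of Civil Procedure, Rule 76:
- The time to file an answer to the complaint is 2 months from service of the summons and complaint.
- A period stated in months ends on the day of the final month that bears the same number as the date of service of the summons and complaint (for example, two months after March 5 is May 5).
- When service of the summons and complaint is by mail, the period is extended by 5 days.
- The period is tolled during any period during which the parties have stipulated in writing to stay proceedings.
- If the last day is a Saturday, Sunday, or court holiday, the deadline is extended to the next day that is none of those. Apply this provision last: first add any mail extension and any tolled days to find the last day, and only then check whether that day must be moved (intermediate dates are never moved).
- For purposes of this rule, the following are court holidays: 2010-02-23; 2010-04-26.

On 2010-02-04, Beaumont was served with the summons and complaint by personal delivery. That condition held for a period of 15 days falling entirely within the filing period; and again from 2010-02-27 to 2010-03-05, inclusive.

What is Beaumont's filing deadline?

April 27, 2010

2 months after 2010-02-04 is April 4, 2010.
Service was not by mail, so no mail extension applies.
Tolling adds 15 days: April 4, 2010 + 15 days = April 19, 2010.
From February 27, 2010 through March 5, 2010 inclusive is 7 days; tolling adds 7 days: April 19, 2010 + 7 days = April 26, 2010.
April 26, 2010 is a listed holiday. The next qualifying day is April 27, 2010.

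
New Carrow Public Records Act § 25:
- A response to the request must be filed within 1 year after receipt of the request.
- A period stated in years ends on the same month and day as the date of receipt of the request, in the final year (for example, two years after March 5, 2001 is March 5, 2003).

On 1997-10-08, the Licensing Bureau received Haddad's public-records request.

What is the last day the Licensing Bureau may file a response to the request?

October 8, 1998

1 year after 1997-10-08 is October 8, 1998.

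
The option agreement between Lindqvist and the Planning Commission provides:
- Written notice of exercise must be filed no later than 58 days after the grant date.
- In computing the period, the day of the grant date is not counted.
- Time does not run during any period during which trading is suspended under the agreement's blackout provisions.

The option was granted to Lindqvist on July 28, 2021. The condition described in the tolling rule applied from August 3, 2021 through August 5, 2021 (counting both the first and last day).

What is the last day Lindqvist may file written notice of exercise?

58 days after July 28, 2021 is September 24, 2021.
From August 3, 2021 through August 5, 2021 inclusive is 3 days; tolling adds 3 days: September 24, 2021 + 3 days = September 27, 2021.

September 27, 2021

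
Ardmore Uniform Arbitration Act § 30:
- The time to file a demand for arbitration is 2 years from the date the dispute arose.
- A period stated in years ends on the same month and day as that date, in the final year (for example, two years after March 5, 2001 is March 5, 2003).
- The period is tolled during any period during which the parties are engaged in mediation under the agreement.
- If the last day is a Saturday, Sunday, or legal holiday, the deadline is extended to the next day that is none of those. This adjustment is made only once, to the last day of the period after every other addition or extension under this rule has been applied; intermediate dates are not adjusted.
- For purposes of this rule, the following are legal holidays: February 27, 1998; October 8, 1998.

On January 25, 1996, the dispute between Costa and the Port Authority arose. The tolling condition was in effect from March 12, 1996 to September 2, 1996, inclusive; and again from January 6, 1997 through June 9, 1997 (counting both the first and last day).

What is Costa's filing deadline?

2 years after January 25, 1996 is January 25, 1998.
From March 12, 1996 through September 2, 1996 inclusive is 175 days; tolling adds 175 days: January 25, 1998 + 175 days = July 19, 1998.
From January 6, 1997 through June 9, 1997 inclusive is 155 days; tolling adds 155 days: July 19, 1998 + 155 days = December 21, 1998.
December 21, 1998 is a Monday and not a legal holiday, so no extension applies.

December 21, 1998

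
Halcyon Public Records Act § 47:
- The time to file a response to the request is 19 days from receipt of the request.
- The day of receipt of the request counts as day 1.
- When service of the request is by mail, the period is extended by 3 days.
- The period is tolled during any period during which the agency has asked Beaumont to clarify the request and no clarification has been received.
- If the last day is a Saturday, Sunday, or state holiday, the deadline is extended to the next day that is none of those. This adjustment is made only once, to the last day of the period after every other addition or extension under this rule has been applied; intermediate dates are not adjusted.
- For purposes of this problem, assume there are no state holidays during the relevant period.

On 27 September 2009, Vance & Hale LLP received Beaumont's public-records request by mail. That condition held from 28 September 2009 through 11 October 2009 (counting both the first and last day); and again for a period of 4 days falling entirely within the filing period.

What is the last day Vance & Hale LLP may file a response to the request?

Counting 27 September 2009 as day 1, day 19 is October 15, 2009.
Service was by mail, adding 3 days: October 15, 2009 + 3 days = October 18, 2009.
From September 28, 2009 through October 11, 2009 inclusive is 14 days; tolling adds 14 days: October 18, 2009 + 14 days = November 1, 2009.
Tolling adds 4 days: November 1, 2009 + 4 days = November 5, 2009.
November 5, 2009 is a Thursday and not a state holiday, so no extension applies.

November 5, 2009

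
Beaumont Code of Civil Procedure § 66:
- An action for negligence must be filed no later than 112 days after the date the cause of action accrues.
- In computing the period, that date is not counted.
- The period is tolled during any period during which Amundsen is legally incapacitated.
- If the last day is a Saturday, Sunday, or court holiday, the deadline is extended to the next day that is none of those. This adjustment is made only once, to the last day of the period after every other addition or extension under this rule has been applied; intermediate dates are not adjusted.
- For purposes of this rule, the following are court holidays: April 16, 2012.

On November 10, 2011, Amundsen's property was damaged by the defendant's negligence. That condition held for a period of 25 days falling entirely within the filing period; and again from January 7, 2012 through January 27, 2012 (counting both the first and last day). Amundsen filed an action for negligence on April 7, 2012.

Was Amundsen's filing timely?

112 days after November 10, 2011 is March 1, 2012.
Tolling adds 25 days: March 1, 2012 + 25 days = March 26, 2012.
From January 7, 2012 through January 27, 2012 inclusive is 21 days; tolling adds 21 days: March 26, 2012 + 21 days = April 16, 2012.
April 16, 2012 is a listed holiday. The next qualifying day is April 17, 2012.
The deadline is April 17, 2012; the filing on April 7, 2012 is on or before that date.

Yes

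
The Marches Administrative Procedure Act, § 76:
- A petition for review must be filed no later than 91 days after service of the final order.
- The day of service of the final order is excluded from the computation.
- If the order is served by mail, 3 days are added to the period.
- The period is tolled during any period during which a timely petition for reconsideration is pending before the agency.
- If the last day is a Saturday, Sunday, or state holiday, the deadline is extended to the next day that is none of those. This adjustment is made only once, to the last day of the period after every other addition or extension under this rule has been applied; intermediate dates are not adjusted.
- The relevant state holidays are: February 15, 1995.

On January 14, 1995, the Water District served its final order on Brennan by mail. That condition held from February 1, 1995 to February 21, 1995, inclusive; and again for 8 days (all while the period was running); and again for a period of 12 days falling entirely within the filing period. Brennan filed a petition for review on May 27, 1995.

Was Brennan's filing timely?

91 days after January 14, 1995 is April 15, 1995.
Service was by mail, adding 3 days: April 15, 1995 + 3 days = April 18, 1995.
From February 1, 1995 through February 21, 1995 inclusive is 21 days; tolling adds 21 days: April 18, 1995 + 21 days = May 9, 1995.
Tolling adds 8 days: May 9, 1995 + 8 days = May 17, 1995.
Tolling adds 12 days: May 17, 1995 + 12 days = May 29, 1995.
May 29, 1995 is a Monday and not a state holiday, so no extension applies.
The deadline is May 29, 1995; the filing on May 27, 1995 is on or before that date.

Yes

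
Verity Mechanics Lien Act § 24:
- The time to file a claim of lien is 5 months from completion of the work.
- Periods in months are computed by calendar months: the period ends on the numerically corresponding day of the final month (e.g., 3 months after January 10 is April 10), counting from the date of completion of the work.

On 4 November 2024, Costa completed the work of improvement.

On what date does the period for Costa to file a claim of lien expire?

5 months after 4 November 2024 is April 4, 2025.

April 4, 2025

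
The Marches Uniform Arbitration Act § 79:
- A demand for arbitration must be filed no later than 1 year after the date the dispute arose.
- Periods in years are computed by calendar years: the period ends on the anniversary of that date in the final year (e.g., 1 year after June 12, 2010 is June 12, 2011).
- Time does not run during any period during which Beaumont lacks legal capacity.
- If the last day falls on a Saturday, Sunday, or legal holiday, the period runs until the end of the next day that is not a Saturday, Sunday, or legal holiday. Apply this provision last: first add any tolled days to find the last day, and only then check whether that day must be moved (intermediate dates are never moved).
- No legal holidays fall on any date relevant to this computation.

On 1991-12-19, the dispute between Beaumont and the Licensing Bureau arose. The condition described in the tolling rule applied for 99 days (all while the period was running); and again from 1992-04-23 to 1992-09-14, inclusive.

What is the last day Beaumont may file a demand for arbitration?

August 20, 1993

1 year after 1991-12-19 is December 19, 1992.
Tolling adds 99 days: December 19, 1992 + 99 days = March 28, 1993.
From April 23, 1992 through September 14, 1992 inclusive is 145 days; tolling adds 145 days: March 28, 1993 + 145 days = August 20, 1993.
August 20, 1993 is a Friday and not a legal holiday, so no extension applies.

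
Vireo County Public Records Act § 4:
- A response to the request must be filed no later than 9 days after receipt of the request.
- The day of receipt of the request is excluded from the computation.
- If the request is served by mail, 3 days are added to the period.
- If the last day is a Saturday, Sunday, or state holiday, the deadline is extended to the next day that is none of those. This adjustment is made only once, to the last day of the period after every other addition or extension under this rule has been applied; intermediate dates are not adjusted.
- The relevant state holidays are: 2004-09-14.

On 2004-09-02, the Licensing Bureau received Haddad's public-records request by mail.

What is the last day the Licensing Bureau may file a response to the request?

September 15, 2004

9 days after 2004-09-02 is September 11, 2004.
Service was by mail, adding 3 days: September 11, 2004 + 3 days = September 14, 2004.
September 14, 2004 is a listed holiday. The next qualifying day is September 15, 2004.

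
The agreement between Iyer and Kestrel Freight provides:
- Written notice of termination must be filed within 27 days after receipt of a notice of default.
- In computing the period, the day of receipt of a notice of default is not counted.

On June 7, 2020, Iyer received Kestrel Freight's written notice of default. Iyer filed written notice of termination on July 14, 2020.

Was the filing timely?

27 days after June 7, 2020 is July 4, 2020.
The deadline is July 4, 2020; the filing on July 14, 2020 is after that date.

No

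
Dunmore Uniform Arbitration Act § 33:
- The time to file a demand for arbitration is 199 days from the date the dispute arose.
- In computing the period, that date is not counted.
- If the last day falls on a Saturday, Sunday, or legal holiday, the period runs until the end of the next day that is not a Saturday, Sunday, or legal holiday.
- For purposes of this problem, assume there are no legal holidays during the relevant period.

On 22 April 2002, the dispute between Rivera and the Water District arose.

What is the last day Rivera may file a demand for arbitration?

199 days after 22 April 2002 is November 7, 2002.
November 7, 2002 is a Thursday and not a legal holiday, so no extension applies.

November 7, 2002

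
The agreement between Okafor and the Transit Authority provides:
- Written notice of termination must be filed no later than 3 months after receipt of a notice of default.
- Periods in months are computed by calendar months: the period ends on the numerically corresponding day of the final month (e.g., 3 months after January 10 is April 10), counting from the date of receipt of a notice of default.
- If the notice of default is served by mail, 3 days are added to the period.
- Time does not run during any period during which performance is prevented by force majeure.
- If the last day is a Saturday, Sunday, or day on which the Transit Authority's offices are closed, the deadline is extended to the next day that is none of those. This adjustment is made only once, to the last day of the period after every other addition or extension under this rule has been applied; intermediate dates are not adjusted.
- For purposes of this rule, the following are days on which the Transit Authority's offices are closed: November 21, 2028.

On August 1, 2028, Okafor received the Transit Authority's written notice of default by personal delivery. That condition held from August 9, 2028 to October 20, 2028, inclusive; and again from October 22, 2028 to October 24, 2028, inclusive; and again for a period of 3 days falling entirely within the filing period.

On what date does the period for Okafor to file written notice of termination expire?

January 19, 2029

3 months after August 1, 2028 is November 1, 2028.
Service was not by mail, so no mail extension applies.
From August 9, 2028 through October 20, 2028 inclusive is 73 days; tolling adds 73 days: November 1, 2028 + 73 days = January 13, 2029.
From October 22, 2028 through October 24, 2028 inclusive is 3 days; tolling adds 3 days: January 13, 2029 + 3 days = January 16, 2029.
Tolling adds 3 days: January 16, 2029 + 3 days = January 19, 2029.
January 19, 2029 is a Friday and not a day on which the Transit Authority's offices are closed, so no extension applies.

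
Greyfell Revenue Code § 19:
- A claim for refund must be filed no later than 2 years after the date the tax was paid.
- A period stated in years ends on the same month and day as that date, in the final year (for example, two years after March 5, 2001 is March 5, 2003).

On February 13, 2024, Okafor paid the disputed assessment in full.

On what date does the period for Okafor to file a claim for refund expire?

2 years after February 13, 2024 is February 13, 2026.

February 13, 2026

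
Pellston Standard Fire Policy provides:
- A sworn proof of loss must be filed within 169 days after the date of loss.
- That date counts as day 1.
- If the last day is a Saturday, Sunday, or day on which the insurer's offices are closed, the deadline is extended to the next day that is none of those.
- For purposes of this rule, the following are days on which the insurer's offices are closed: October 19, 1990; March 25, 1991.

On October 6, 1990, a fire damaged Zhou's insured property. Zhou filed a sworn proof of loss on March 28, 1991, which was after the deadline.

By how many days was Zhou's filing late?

2 days

Counting October 6, 1990 as day 1, day 169 is March 23, 1991.
March 23, 1991 is Saturday; March 24, 1991 is Sunday; March 25, 1991 is a listed holiday. The next qualifying day is March 26, 1991.
The deadline is March 26, 1991; from March 26, 1991 to March 28, 1991 is 2 days.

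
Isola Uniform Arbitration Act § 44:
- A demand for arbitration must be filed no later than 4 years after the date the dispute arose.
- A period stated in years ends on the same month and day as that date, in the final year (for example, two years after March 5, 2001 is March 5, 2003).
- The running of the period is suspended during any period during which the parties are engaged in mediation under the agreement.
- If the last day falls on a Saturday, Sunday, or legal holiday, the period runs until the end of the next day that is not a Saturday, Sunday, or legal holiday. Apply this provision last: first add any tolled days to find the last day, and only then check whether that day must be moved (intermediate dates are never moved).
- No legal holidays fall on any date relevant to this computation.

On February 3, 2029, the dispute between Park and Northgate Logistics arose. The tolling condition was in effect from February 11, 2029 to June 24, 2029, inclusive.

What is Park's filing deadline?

June 17, 2033

4 years after February 3, 2029 is February 3, 2033.
From February 11, 2029 through June 24, 2029 inclusive is 134 days; tolling adds 134 days: February 3, 2033 + 134 days = June 17, 2033.
June 17, 2033 is a Friday and not a legal holiday, so no extension applies.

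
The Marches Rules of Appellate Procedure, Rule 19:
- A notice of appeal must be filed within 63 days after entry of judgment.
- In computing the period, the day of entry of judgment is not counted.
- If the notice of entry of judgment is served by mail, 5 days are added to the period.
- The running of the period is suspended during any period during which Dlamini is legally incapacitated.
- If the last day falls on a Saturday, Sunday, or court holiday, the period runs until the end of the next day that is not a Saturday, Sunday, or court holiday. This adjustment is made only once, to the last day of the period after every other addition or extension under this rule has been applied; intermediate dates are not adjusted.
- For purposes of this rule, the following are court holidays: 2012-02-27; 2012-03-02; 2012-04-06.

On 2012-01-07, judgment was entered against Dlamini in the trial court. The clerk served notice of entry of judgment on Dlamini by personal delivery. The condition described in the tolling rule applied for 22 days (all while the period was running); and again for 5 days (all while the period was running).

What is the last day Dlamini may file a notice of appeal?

63 days after 2012-01-07 is March 10, 2012.
Service was not by mail, so no mail extension applies.
Tolling adds 22 days: March 10, 2012 + 22 days = April 1, 2012.
Tolling adds 5 days: April 1, 2012 + 5 days = April 6, 2012.
April 6, 2012 is a listed holiday; April 7, 2012 is Saturday; April 8, 2012 is Sunday. The next qualifying day is April 9, 2012.

April 9, 2012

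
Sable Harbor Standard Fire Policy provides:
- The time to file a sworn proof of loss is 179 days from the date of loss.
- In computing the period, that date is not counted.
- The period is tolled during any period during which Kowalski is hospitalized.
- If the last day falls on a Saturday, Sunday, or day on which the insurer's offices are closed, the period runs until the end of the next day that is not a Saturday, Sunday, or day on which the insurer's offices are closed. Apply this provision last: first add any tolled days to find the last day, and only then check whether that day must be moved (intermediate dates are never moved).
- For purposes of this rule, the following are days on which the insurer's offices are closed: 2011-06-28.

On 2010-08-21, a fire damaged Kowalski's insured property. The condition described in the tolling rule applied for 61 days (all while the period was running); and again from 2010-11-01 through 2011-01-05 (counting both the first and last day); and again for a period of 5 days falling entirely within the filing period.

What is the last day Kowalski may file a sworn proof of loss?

179 days after 2010-08-21 is February 16, 2011.
Tolling adds 61 days: February 16, 2011 + 61 days = April 18, 2011.
From November 1, 2010 through January 5, 2011 inclusive is 66 days; tolling adds 66 days: April 18, 2011 + 66 days = June 23, 2011.
Tolling adds 5 days: June 23, 2011 + 5 days = June 28, 2011.
June 28, 2011 is a listed holiday. The next qualifying day is June 29, 2011.

June 29, 2011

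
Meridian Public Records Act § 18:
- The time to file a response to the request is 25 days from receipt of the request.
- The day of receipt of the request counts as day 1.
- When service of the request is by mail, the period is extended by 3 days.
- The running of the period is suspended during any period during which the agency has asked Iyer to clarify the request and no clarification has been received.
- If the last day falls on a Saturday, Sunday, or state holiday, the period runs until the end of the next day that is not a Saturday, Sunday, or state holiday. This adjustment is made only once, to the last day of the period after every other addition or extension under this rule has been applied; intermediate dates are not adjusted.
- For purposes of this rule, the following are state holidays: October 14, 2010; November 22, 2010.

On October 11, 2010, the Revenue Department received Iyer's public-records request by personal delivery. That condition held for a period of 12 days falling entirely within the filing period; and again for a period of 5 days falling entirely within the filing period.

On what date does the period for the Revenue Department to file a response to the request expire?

Counting October 11, 2010 as day 1, day 25 is November 4, 2010.
Service was not by mail, so no mail extension applies.
Tolling adds 12 days: November 4, 2010 + 12 days = November 16, 2010.
Tolling adds 5 days: November 16, 2010 + 5 days = November 21, 2010.
November 21, 2010 is Sunday; November 22, 2010 is a listed holiday. The next qualifying day is November 23, 2010.

November 23, 2010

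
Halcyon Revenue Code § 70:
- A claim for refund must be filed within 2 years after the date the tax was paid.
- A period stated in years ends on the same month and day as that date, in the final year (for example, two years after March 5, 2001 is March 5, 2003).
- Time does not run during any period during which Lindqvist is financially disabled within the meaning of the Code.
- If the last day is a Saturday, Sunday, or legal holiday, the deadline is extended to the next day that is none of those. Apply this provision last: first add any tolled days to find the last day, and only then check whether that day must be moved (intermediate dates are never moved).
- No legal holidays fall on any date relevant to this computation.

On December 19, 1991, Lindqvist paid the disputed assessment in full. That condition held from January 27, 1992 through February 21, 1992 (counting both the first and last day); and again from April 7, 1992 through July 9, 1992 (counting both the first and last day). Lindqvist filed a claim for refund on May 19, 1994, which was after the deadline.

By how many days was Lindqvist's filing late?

31 days

2 years after December 19, 1991 is December 19, 1993.
From January 27, 1992 through February 21, 1992 inclusive is 26 days; tolling adds 26 days: December 19, 1993 + 26 days = January 14, 1994.
From April 7, 1992 through July 9, 1992 inclusive is 94 days; tolling adds 94 days: January 14, 1994 + 94 days = April 18, 1994.
April 18, 1994 is a Monday and not a legal holiday, so no extension applies.
The deadline is April 18, 1994; from April 18, 1994 to May 19, 1994 is 31 days.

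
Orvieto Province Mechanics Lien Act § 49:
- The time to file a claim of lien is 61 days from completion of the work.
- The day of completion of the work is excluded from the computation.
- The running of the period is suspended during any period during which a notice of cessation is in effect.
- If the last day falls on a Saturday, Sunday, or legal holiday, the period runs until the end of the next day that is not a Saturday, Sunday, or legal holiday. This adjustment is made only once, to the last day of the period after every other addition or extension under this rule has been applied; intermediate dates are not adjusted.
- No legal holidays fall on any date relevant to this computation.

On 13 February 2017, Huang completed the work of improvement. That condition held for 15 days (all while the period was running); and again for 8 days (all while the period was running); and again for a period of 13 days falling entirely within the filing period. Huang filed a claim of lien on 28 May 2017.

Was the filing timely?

No

61 days after 13 February 2017 is April 15, 2017.
Tolling adds 15 days: April 15, 2017 + 15 days = April 30, 2017.
Tolling adds 8 days: April 30, 2017 + 8 days = May 8, 2017.
Tolling adds 13 days: May 8, 2017 + 13 days = May 21, 2017.
May 21, 2017 is Sunday. The next qualifying day is May 22, 2017.
The deadline is May 22, 2017; the filing on May 28, 2017 is after that date.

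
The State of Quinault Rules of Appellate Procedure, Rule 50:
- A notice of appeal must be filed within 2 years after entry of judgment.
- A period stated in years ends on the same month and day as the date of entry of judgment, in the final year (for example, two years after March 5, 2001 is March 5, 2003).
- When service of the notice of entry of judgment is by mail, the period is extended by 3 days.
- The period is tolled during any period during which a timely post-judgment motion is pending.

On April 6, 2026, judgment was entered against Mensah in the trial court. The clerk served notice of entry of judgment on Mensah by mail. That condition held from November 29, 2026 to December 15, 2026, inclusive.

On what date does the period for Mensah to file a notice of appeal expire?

April 26, 2028

2 years after April 6, 2026 is April 6, 2028.
Service was by mail, adding 3 days: April 6, 2028 + 3 days = April 9, 2028.
From November 29, 2026 through December 15, 2026 inclusive is 17 days; tolling adds 17 days: April 9, 2028 + 17 days = April 26, 2028.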